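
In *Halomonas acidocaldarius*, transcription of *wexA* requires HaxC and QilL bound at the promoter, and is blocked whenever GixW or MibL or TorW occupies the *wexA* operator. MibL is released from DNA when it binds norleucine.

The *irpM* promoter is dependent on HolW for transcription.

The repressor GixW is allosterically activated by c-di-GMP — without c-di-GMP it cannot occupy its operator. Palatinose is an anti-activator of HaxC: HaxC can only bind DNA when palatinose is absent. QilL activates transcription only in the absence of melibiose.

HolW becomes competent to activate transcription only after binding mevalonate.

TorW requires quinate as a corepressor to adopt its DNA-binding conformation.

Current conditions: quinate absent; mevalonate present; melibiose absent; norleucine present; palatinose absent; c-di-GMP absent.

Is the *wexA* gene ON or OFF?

Palatinose is absent, so HaxC is active.
c-di-GMP is absent, so GixW is inactive.
Norleucine is present, so MibL is inactive.
Quinate is absent, so TorW is inactive.
Melibiose is absent, so QilL is active.
No repressor is bound and HaxC and QilL are active, so *wexA* is transcribed.

ON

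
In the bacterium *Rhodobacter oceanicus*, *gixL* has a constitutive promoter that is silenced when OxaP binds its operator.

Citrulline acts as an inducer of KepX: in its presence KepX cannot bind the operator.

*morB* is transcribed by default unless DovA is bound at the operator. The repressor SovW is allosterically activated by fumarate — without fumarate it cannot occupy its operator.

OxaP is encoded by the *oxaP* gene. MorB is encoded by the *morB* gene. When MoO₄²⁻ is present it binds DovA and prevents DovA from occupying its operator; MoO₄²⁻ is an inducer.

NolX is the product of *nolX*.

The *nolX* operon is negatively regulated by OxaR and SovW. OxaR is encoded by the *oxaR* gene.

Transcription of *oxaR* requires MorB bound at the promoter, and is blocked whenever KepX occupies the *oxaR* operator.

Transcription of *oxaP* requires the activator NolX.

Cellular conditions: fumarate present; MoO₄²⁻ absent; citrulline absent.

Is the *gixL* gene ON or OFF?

ON

MoO₄²⁻ is absent, so DovA is active.
With repressor DovA bound, *morB* is not transcribed.
So MorB is not produced.
Citrulline is absent, so KepX is active.
With repressor KepX bound, *oxaR* is not transcribed.
So OxaR is not produced.
Fumarate is present, so SovW is active.
With repressor SovW bound, *nolX* is not transcribed.
So NolX is not produced.
Required activator NolX is absent, so *oxaP* is not transcribed.
So OxaP is not produced.
With no repressor bound, *gixL* is transcribed.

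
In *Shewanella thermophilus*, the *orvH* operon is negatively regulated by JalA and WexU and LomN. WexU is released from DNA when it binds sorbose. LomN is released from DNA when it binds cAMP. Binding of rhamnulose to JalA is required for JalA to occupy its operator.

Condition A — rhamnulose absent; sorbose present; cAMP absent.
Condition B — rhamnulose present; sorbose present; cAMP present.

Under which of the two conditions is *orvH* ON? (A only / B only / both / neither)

neither

Condition A:
Rhamnulose is absent, so JalA is inactive.
Sorbose is present, so WexU is inactive.
cAMP is absent, so LomN is active.
With repressor LomN bound, *orvH* is not transcribed.
→ *orvH* is OFF in A.
Condition B:
Rhamnulose is present, so JalA is active.
Sorbose is present, so WexU is inactive.
cAMP is present, so LomN is inactive.
With repressor JalA bound, *orvH* is not transcribed.
→ *orvH* is OFF in B.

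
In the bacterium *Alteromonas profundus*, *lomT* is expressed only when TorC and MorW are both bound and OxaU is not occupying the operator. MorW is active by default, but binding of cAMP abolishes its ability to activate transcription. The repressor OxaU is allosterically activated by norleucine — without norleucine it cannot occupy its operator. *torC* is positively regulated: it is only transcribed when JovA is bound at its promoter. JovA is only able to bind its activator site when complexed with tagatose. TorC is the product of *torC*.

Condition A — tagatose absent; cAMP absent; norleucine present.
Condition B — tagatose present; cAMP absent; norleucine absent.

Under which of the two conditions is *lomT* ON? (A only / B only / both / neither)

B only

Condition A:
Tagatose is absent, so JovA is inactive.
Required activator JovA is absent, so *torC* is not transcribed.
So TorC is not produced.
cAMP is absent, so MorW is active.
Norleucine is present, so OxaU is active.
With repressor OxaU bound, *lomT* is not transcribed.
→ *lomT* is OFF in A.
Condition B:
Tagatose is present, so JovA is active.
No repressor is bound and JovA is active, so *torC* is transcribed.
So TorC is produced and active.
cAMP is absent, so MorW is active.
Norleucine is absent, so OxaU is inactive.
No repressor is bound and TorC and MorW are active, so *lomT* is transcribed.
→ *lomT* is ON in B.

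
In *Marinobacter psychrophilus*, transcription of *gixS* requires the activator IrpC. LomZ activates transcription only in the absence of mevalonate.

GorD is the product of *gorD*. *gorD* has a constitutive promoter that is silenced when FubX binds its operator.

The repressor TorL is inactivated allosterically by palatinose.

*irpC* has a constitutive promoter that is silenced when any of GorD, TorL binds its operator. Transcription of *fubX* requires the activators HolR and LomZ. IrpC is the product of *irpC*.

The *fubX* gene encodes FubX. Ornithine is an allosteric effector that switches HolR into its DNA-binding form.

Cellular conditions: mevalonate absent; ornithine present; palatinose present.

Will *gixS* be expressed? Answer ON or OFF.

Ornithine is present, so HolR is active.
Mevalonate is absent, so LomZ is active.
No repressor is bound and HolR and LomZ are active, so *fubX* is transcribed.
So FubX is produced and active.
With repressor FubX bound, *gorD* is not transcribed.
So GorD is not produced.
Palatinose is present, so TorL is inactive.
With no repressor bound, *irpC* is transcribed.
So IrpC is produced and active.
No repressor is bound and IrpC is active, so *gixS* is transcribed.

ON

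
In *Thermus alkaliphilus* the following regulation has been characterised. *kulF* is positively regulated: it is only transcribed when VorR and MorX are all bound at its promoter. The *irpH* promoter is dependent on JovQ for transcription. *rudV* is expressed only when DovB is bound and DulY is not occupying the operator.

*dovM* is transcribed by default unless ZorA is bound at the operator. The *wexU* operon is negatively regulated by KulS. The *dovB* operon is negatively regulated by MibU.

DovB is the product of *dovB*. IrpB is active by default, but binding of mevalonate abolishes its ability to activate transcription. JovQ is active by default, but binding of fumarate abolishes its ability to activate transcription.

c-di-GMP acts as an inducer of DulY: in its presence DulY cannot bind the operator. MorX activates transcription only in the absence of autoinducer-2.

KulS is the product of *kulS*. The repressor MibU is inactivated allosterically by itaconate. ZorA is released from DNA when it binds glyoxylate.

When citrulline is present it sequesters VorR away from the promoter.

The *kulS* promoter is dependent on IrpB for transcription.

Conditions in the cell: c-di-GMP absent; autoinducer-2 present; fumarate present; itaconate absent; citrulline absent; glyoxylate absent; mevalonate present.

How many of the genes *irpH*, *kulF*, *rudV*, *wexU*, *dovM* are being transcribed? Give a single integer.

1

Fumarate is present, so JovQ is inactive.
Required activator JovQ is absent, so *irpH* is not transcribed.
→ *irpH* is OFF.
Citrulline is absent, so VorR is active.
Autoinducer-2 is present, so MorX is inactive.
Required activator MorX is absent, so *kulF* is not transcribed.
→ *kulF* is OFF.
Itaconate is absent, so MibU is active.
With repressor MibU bound, *dovB* is not transcribed.
So DovB is not produced.
c-di-GMP is absent, so DulY is active.
With repressor DulY bound, *rudV* is not transcribed.
→ *rudV* is OFF.
Mevalonate is present, so IrpB is inactive.
Required activator IrpB is absent, so *kulS* is not transcribed.
So KulS is not produced.
With no repressor bound, *wexU* is transcribed.
→ *wexU* is ON.
Glyoxylate is absent, so ZorA is active.
With repressor ZorA bound, *dovM* is not transcribed.
→ *dovM* is OFF.
1 of the 5 genes is transcribed.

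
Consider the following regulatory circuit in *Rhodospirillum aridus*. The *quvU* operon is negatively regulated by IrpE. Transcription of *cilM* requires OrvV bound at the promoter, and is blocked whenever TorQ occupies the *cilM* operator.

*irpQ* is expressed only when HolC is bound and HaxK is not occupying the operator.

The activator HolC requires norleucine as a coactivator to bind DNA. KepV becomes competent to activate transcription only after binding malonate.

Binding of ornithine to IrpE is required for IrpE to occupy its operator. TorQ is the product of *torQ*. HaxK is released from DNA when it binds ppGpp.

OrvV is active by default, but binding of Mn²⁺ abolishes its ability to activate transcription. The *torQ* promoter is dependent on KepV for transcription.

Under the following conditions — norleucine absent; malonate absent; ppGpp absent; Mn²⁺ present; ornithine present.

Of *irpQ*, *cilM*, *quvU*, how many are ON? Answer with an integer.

ppGpp is absent, so HaxK is active.
Norleucine is absent, so HolC is inactive.
With repressor HaxK bound, *irpQ* is not transcribed.
→ *irpQ* is OFF.
Mn²⁺ is present, so OrvV is inactive.
Malonate is absent, so KepV is inactive.
Required activator KepV is absent, so *torQ* is not transcribed.
So TorQ is not produced.
Required activator OrvV is absent, so *cilM* is not transcribed.
→ *cilM* is OFF.
Ornithine is present, so IrpE is active.
With repressor IrpE bound, *quvU* is not transcribed.
→ *quvU* is OFF.
0 of the 3 genes are transcribed.

0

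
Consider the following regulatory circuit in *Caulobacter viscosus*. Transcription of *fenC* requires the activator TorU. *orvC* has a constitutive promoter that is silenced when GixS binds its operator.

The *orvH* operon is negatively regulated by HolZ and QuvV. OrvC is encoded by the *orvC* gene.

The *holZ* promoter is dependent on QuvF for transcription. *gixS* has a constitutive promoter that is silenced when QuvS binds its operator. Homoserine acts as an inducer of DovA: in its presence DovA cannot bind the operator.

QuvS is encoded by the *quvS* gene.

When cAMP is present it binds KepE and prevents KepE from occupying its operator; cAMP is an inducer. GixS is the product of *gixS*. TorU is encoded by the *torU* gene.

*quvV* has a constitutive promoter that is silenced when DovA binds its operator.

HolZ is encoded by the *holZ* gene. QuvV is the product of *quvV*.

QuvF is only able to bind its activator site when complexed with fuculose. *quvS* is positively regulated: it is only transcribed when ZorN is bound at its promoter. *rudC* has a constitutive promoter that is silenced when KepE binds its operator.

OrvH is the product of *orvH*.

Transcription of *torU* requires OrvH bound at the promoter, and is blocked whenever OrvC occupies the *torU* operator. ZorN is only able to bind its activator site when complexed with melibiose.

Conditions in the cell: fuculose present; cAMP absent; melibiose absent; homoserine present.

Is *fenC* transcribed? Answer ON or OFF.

Melibiose is absent, so ZorN is inactive.
Required activator ZorN is absent, so *quvS* is not transcribed.
So QuvS is not produced.
With no repressor bound, *gixS* is transcribed.
So GixS is produced and active.
With repressor GixS bound, *orvC* is not transcribed.
So OrvC is not produced.
Fuculose is present, so QuvF is active.
No repressor is bound and QuvF is active, so *holZ* is transcribed.
So HolZ is produced and active.
Homoserine is present, so DovA is inactive.
With no repressor bound, *quvV* is transcribed.
So QuvV is produced and active.
With repressor HolZ bound, *orvH* is not transcribed.
So OrvH is not produced.
Required activator OrvH is absent, so *torU* is not transcribed.
So TorU is not produced.
Required activator TorU is absent, so *fenC* is not transcribed.

OFF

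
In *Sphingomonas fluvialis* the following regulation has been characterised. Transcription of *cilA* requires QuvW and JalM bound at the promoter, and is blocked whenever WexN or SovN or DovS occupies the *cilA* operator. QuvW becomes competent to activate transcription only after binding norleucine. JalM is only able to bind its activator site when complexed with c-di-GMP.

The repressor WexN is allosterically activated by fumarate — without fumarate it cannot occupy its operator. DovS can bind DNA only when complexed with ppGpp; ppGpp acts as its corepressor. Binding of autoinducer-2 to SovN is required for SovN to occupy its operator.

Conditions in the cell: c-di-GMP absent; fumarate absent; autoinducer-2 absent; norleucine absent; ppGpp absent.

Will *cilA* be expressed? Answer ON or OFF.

OFF

Fumarate is absent, so WexN is inactive.
Autoinducer-2 is absent, so SovN is inactive.
ppGpp is absent, so DovS is inactive.
Norleucine is absent, so QuvW is inactive.
c-di-GMP is absent, so JalM is inactive.
Required activator QuvW is absent, so *cilA* is not transcribed.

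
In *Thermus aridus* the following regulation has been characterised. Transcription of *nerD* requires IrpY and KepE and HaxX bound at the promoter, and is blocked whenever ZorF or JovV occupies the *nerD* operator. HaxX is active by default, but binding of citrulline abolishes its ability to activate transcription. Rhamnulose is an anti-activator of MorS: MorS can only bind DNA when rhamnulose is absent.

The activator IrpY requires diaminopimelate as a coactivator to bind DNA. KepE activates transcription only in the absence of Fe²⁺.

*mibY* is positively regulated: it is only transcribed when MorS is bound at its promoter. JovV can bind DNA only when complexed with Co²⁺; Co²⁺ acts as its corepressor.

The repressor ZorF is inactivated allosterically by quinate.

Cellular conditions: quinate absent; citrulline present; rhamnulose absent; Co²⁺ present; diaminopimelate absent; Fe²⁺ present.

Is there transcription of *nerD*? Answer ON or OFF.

OFF

Quinate is absent, so ZorF is active.
Co²⁺ is present, so JovV is active.
Diaminopimelate is absent, so IrpY is inactive.
Fe²⁺ is present, so KepE is inactive.
Citrulline is present, so HaxX is inactive.
With repressor ZorF bound, *nerD* is not transcribed.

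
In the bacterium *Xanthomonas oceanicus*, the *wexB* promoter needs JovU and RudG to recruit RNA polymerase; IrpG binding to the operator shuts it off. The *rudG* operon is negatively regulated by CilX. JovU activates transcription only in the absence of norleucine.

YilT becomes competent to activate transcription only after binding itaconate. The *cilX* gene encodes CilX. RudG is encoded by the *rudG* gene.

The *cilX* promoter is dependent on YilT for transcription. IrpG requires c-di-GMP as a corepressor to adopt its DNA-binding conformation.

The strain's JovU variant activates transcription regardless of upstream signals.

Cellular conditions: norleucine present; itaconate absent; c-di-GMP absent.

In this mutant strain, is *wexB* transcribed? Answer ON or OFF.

c-di-GMP is absent, so IrpG is inactive.
JovU is constitutively active in this strain.
Itaconate is absent, so YilT is inactive.
Required activator YilT is absent, so *cilX* is not transcribed.
So CilX is not produced.
With no repressor bound, *rudG* is transcribed.
So RudG is produced and active.
No repressor is bound and JovU and RudG are active, so *wexB* is transcribed.

ON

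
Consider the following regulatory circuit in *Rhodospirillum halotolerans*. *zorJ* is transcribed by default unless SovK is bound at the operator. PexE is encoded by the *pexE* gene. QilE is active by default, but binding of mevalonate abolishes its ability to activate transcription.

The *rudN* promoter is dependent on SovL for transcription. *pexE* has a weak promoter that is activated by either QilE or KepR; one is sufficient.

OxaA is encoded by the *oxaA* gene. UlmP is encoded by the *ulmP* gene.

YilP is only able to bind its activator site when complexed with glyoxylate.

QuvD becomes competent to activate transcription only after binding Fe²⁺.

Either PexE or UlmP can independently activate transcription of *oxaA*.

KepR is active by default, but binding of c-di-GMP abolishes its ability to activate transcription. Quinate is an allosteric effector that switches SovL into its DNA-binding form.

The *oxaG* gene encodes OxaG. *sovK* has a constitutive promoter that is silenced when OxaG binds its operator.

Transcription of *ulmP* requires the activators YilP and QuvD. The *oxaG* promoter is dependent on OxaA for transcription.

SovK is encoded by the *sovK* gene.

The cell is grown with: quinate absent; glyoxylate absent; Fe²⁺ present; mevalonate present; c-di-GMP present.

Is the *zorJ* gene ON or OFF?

Mevalonate is present, so QilE is inactive.
c-di-GMP is present, so KepR is inactive.
No activator is available at the *pexE* promoter, so *pexE* is not transcribed.
So PexE is not produced.
Glyoxylate is absent, so YilP is inactive.
Fe²⁺ is present, so QuvD is active.
Required activator YilP is absent, so *ulmP* is not transcribed.
So UlmP is not produced.
No activator is available at the *oxaA* promoter, so *oxaA* is not transcribed.
So OxaA is not produced.
Required activator OxaA is absent, so *oxaG* is not transcribed.
So OxaG is not produced.
With no repressor bound, *sovK* is transcribed.
So SovK is produced and active.
With repressor SovK bound, *zorJ* is not transcribed.

OFF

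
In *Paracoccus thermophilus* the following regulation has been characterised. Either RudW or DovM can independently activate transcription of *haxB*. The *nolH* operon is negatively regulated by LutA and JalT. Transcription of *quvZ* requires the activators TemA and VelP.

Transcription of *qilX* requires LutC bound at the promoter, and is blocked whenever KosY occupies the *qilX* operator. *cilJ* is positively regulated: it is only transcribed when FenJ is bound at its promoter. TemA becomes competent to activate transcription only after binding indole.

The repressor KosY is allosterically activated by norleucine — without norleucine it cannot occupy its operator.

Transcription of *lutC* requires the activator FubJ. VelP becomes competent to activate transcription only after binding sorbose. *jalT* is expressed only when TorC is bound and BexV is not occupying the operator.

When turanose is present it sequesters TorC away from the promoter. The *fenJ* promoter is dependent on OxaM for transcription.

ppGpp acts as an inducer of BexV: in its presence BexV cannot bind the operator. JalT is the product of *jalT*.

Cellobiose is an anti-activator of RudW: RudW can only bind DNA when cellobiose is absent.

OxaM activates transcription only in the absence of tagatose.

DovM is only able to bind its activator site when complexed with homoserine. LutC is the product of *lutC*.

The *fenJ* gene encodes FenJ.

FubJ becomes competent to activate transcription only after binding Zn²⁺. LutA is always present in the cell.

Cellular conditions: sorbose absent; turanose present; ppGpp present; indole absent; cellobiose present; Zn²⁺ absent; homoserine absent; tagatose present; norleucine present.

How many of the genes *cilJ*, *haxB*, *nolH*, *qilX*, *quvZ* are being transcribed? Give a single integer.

0

Tagatose is present, so OxaM is inactive.
Required activator OxaM is absent, so *fenJ* is not transcribed.
So FenJ is not produced.
Required activator FenJ is absent, so *cilJ* is not transcribed.
→ *cilJ* is OFF.
Cellobiose is present, so RudW is inactive.
Homoserine is absent, so DovM is inactive.
No activator is available at the *haxB* promoter, so *haxB* is not transcribed.
→ *haxB* is OFF.
LutA is produced constitutively and is active.
ppGpp is present, so BexV is inactive.
Turanose is present, so TorC is inactive.
Required activator TorC is absent, so *jalT* is not transcribed.
So JalT is not produced.
With repressor LutA bound, *nolH* is not transcribed.
→ *nolH* is OFF.
Zn²⁺ is absent, so FubJ is inactive.
Required activator FubJ is absent, so *lutC* is not transcribed.
So LutC is not produced.
Norleucine is present, so KosY is active.
With repressor KosY bound, *qilX* is not transcribed.
→ *qilX* is OFF.
Indole is absent, so TemA is inactive.
Sorbose is absent, so VelP is inactive.
Required activator TemA is absent, so *quvZ* is not transcribed.
→ *quvZ* is OFF.
0 of the 5 genes are transcribed.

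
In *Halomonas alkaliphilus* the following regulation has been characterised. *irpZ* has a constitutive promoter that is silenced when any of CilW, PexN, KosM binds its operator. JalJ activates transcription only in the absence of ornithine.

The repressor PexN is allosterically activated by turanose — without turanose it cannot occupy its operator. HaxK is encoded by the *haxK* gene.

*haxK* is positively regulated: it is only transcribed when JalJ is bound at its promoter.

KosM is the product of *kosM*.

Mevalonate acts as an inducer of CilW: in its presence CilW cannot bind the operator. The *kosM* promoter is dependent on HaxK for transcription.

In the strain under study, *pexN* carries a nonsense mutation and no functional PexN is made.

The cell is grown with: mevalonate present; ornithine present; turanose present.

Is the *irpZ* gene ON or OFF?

ON

Mevalonate is present, so CilW is inactive.
PexN is non-functional in this strain, so it has no effect.
Ornithine is present, so JalJ is inactive.
Required activator JalJ is absent, so *haxK* is not transcribed.
So HaxK is not produced.
Required activator HaxK is absent, so *kosM* is not transcribed.
So KosM is not produced.
With no repressor bound, *irpZ* is transcribed.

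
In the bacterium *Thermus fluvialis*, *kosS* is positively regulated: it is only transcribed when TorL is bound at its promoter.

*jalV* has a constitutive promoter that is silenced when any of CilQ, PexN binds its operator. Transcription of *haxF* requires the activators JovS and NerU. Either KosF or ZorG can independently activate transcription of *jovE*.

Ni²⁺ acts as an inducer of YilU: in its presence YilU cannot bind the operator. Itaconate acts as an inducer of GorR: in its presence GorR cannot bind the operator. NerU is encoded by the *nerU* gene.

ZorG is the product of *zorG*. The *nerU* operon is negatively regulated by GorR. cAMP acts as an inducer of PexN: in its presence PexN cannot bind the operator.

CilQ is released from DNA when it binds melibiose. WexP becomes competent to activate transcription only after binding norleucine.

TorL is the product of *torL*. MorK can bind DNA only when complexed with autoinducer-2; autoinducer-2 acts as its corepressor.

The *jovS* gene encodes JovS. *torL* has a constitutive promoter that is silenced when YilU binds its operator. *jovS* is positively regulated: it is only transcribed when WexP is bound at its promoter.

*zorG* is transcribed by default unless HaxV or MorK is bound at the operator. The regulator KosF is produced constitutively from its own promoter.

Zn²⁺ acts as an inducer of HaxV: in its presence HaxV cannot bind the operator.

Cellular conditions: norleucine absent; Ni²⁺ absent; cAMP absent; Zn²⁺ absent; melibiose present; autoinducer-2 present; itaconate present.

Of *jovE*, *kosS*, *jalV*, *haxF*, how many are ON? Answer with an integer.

KosF is produced constitutively and is active.
Zn²⁺ is absent, so HaxV is active.
Autoinducer-2 is present, so MorK is active.
With repressor HaxV bound, *zorG* is not transcribed.
So ZorG is not produced.
Activator KosF is present, so *jovE* is transcribed.
→ *jovE* is ON.
Ni²⁺ is absent, so YilU is active.
With repressor YilU bound, *torL* is not transcribed.
So TorL is not produced.
Required activator TorL is absent, so *kosS* is not transcribed.
→ *kosS* is OFF.
Melibiose is present, so CilQ is inactive.
cAMP is absent, so PexN is active.
With repressor PexN bound, *jalV* is not transcribed.
→ *jalV* is OFF.
Norleucine is absent, so WexP is inactive.
Required activator WexP is absent, so *jovS* is not transcribed.
So JovS is not produced.
Itaconate is present, so GorR is inactive.
With no repressor bound, *nerU* is transcribed.
So NerU is produced and active.
Required activator JovS is absent, so *haxF* is not transcribed.
→ *haxF* is OFF.
1 of the 4 genes is transcribed.

1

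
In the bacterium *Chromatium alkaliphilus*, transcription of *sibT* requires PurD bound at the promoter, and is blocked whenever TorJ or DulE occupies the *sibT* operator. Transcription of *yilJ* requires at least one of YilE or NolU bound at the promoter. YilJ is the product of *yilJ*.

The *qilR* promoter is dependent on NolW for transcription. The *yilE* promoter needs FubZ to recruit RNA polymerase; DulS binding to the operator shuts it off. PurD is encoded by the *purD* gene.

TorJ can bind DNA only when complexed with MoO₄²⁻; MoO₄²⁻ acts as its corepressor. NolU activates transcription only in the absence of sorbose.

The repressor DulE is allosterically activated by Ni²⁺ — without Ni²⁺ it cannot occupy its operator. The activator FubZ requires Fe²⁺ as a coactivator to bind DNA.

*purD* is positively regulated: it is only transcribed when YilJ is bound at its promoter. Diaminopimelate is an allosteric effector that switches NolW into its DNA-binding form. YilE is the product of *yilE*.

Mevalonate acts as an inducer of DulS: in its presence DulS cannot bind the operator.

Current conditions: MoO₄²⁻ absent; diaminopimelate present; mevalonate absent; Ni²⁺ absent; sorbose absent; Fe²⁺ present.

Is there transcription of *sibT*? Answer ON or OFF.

ON

MoO₄²⁻ is absent, so TorJ is inactive.
Fe²⁺ is present, so FubZ is active.
Mevalonate is absent, so DulS is active.
With repressor DulS bound, *yilE* is not transcribed.
So YilE is not produced.
Sorbose is absent, so NolU is active.
Activator NolU is present, so *yilJ* is transcribed.
So YilJ is produced and active.
No repressor is bound and YilJ is active, so *purD* is transcribed.
So PurD is produced and active.
Ni²⁺ is absent, so DulE is inactive.
No repressor is bound and PurD is active, so *sibT* is transcribed.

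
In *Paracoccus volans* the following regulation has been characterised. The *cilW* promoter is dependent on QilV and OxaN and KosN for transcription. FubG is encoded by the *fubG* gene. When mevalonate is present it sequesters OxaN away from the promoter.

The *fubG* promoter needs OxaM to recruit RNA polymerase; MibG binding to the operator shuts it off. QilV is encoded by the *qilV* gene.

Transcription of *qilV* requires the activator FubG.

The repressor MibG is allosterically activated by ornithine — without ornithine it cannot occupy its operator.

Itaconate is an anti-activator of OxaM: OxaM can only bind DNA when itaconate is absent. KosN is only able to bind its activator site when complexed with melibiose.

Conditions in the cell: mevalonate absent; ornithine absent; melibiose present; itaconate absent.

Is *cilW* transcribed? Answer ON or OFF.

Ornithine is absent, so MibG is inactive.
Itaconate is absent, so OxaM is active.
No repressor is bound and OxaM is active, so *fubG* is transcribed.
So FubG is produced and active.
No repressor is bound and FubG is active, so *qilV* is transcribed.
So QilV is produced and active.
Mevalonate is absent, so OxaN is active.
Melibiose is present, so KosN is active.
No repressor is bound and QilV and OxaN and KosN are active, so *cilW* is transcribed.

ON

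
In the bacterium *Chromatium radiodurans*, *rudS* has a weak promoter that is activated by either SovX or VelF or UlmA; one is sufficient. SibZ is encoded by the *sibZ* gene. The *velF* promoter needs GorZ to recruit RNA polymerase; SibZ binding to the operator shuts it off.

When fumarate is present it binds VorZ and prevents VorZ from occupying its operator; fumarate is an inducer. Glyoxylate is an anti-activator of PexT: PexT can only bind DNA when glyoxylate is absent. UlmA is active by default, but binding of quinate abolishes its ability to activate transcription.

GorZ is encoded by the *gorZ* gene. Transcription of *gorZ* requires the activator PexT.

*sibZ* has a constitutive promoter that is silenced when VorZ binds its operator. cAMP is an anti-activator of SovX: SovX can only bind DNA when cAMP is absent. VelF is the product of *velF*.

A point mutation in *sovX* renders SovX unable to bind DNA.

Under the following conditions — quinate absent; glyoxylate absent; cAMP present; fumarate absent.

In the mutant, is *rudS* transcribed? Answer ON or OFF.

ON

SovX is non-functional in this strain, so it has no effect.
Glyoxylate is absent, so PexT is active.
No repressor is bound and PexT is active, so *gorZ* is transcribed.
So GorZ is produced and active.
Fumarate is absent, so VorZ is active.
With repressor VorZ bound, *sibZ* is not transcribed.
So SibZ is not produced.
No repressor is bound and GorZ is active, so *velF* is transcribed.
So VelF is produced and active.
Quinate is absent, so UlmA is active.
Activator VelF is present, so *rudS* is transcribed.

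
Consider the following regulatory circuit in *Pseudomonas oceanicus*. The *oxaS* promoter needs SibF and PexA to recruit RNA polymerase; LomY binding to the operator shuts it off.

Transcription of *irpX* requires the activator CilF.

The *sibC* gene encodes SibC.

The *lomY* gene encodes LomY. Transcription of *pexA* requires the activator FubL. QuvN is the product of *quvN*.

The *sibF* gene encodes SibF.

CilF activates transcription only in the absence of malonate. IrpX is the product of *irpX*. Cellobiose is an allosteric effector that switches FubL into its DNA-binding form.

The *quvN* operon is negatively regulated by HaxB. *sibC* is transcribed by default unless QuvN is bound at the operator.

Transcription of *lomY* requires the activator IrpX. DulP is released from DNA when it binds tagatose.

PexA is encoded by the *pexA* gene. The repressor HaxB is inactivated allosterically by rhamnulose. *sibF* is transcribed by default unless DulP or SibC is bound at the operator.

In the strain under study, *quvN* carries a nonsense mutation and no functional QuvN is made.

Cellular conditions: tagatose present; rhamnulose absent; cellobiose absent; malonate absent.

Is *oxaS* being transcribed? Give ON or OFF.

OFF

Malonate is absent, so CilF is active.
No repressor is bound and CilF is active, so *irpX* is transcribed.
So IrpX is produced and active.
No repressor is bound and IrpX is active, so *lomY* is transcribed.
So LomY is produced and active.
Tagatose is present, so DulP is inactive.
QuvN is non-functional in this strain, so it has no effect.
With no repressor bound, *sibC* is transcribed.
So SibC is produced and active.
With repressor SibC bound, *sibF* is not transcribed.
So SibF is not produced.
Cellobiose is absent, so FubL is inactive.
Required activator FubL is absent, so *pexA* is not transcribed.
So PexA is not produced.
With repressor LomY bound, *oxaS* is not transcribed.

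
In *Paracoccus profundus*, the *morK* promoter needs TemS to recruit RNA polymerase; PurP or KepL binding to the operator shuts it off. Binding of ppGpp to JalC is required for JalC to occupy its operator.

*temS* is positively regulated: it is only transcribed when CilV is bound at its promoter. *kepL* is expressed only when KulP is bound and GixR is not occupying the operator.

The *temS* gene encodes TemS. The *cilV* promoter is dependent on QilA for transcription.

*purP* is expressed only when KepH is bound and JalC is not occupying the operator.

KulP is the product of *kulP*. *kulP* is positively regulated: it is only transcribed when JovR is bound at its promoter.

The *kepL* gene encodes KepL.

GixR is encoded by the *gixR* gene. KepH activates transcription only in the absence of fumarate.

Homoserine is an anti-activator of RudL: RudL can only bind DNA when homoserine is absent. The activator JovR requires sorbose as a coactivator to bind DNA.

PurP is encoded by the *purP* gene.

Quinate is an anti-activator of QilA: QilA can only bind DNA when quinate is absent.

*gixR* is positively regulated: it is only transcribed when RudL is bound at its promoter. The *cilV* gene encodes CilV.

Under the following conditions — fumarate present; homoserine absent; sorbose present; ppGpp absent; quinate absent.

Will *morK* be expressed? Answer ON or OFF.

ppGpp is absent, so JalC is inactive.
Fumarate is present, so KepH is inactive.
Required activator KepH is absent, so *purP* is not transcribed.
So PurP is not produced.
Sorbose is present, so JovR is active.
No repressor is bound and JovR is active, so *kulP* is transcribed.
So KulP is produced and active.
Homoserine is absent, so RudL is active.
No repressor is bound and RudL is active, so *gixR* is transcribed.
So GixR is produced and active.
With repressor GixR bound, *kepL* is not transcribed.
So KepL is not produced.
Quinate is absent, so QilA is active.
No repressor is bound and QilA is active, so *cilV* is transcribed.
So CilV is produced and active.
No repressor is bound and CilV is active, so *temS* is transcribed.
So TemS is produced and active.
No repressor is bound and TemS is active, so *morK* is transcribed.

ON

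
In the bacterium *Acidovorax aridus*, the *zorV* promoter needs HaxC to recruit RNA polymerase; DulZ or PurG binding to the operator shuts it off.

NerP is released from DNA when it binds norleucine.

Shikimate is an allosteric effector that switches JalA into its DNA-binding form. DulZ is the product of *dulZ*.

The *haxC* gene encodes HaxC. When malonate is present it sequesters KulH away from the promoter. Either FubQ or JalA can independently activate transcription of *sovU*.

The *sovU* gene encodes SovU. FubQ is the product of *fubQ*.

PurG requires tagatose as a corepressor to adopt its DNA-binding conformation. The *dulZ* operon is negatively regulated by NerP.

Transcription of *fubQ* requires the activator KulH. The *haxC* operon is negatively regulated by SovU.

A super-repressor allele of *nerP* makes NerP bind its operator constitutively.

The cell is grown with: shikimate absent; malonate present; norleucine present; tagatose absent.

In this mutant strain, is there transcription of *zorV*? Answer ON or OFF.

NerP is constitutively active in this strain.
With repressor NerP bound, *dulZ* is not transcribed.
So DulZ is not produced.
Malonate is present, so KulH is inactive.
Required activator KulH is absent, so *fubQ* is not transcribed.
So FubQ is not produced.
Shikimate is absent, so JalA is inactive.
No activator is available at the *sovU* promoter, so *sovU* is not transcribed.
So SovU is not produced.
With no repressor bound, *haxC* is transcribed.
So HaxC is produced and active.
Tagatose is absent, so PurG is inactive.
No repressor is bound and HaxC is active, so *zorV* is transcribed.

ON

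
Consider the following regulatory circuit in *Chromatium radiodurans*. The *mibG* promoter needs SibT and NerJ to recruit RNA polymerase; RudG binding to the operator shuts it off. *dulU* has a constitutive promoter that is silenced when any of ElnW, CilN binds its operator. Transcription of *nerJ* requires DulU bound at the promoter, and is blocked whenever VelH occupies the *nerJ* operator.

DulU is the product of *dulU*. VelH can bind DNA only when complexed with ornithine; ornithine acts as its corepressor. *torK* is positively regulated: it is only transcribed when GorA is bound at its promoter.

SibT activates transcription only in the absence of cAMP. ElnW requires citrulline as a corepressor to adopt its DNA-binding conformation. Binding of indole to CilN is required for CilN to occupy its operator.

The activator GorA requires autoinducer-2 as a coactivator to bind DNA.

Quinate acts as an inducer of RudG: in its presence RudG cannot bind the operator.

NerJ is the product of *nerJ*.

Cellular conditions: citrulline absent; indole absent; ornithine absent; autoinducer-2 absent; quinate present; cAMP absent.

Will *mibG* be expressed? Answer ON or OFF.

ON

cAMP is absent, so SibT is active.
Quinate is present, so RudG is inactive.
Ornithine is absent, so VelH is inactive.
Citrulline is absent, so ElnW is inactive.
Indole is absent, so CilN is inactive.
With no repressor bound, *dulU* is transcribed.
So DulU is produced and active.
No repressor is bound and DulU is active, so *nerJ* is transcribed.
So NerJ is produced and active.
No repressor is bound and SibT and NerJ are active, so *mibG* is transcribed.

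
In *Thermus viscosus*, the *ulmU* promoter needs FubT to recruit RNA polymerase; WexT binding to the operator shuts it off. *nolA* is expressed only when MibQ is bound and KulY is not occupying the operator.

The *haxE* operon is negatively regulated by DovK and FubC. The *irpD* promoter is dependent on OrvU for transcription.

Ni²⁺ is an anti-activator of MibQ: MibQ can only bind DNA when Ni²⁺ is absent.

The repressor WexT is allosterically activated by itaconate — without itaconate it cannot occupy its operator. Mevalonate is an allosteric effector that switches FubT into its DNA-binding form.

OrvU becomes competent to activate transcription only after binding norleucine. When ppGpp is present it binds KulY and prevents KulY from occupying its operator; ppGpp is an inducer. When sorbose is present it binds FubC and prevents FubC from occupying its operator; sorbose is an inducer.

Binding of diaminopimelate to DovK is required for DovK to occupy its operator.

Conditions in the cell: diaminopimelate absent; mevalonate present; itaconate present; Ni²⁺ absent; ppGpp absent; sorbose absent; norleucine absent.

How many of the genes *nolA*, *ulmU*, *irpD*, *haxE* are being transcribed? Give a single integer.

0

ppGpp is absent, so KulY is active.
Ni²⁺ is absent, so MibQ is active.
With repressor KulY bound, *nolA* is not transcribed.
→ *nolA* is OFF.
Itaconate is present, so WexT is active.
Mevalonate is present, so FubT is active.
With repressor WexT bound, *ulmU* is not transcribed.
→ *ulmU* is OFF.
Norleucine is absent, so OrvU is inactive.
Required activator OrvU is absent, so *irpD* is not transcribed.
→ *irpD* is OFF.
Diaminopimelate is absent, so DovK is inactive.
Sorbose is absent, so FubC is active.
With repressor FubC bound, *haxE* is not transcribed.
→ *haxE* is OFF.
0 of the 4 genes are transcribed.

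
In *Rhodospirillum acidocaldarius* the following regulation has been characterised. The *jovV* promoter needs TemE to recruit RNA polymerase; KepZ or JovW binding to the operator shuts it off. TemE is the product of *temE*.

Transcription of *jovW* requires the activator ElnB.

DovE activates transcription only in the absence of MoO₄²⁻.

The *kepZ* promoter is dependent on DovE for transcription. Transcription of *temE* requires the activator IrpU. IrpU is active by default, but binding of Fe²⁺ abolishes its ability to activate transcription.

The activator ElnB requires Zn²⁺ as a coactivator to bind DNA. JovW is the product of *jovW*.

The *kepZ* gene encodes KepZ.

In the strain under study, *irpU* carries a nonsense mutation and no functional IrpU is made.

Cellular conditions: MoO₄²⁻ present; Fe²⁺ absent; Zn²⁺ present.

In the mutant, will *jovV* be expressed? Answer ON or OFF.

OFF

IrpU is non-functional in this strain, so it has no effect.
Required activator IrpU is absent, so *temE* is not transcribed.
So TemE is not produced.
MoO₄²⁻ is present, so DovE is inactive.
Required activator DovE is absent, so *kepZ* is not transcribed.
So KepZ is not produced.
Zn²⁺ is present, so ElnB is active.
No repressor is bound and ElnB is active, so *jovW* is transcribed.
So JovW is produced and active.
With repressor JovW bound, *jovV* is not transcribed.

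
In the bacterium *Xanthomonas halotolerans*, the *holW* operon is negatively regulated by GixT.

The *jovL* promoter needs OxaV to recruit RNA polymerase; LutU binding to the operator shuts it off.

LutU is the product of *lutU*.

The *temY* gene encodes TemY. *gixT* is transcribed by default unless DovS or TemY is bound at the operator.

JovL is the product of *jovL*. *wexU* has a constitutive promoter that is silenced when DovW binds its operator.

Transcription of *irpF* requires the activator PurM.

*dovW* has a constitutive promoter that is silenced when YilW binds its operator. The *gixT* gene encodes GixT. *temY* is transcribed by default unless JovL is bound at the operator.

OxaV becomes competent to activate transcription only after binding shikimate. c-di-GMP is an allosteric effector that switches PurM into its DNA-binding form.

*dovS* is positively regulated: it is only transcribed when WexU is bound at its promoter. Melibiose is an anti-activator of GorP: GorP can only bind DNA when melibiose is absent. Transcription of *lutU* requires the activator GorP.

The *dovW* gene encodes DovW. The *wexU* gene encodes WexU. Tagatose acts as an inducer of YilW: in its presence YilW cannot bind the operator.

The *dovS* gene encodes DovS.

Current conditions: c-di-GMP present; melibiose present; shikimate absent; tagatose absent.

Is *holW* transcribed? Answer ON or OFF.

Tagatose is absent, so YilW is active.
With repressor YilW bound, *dovW* is not transcribed.
So DovW is not produced.
With no repressor bound, *wexU* is transcribed.
So WexU is produced and active.
No repressor is bound and WexU is active, so *dovS* is transcribed.
So DovS is produced and active.
Shikimate is absent, so OxaV is inactive.
Melibiose is present, so GorP is inactive.
Required activator GorP is absent, so *lutU* is not transcribed.
So LutU is not produced.
Required activator OxaV is absent, so *jovL* is not transcribed.
So JovL is not produced.
With no repressor bound, *temY* is transcribed.
So TemY is produced and active.
With repressor DovS bound, *gixT* is not transcribed.
So GixT is not produced.
With no repressor bound, *holW* is transcribed.

ON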